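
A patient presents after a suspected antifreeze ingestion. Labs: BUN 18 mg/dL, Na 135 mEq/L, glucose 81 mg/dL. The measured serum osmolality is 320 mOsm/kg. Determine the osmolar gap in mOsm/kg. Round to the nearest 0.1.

Calculated osmolality = 2·Na + glucose/18 + BUN/2.8
= 2·135 + 81/18 + 18/2.8
= 270 + 4.50 + 6.43
= 280.93 mOsm/kg ≈ 280.9 mOsm/kg
Osmolar gap = measured − calculated = 320 − 280.9 = 39.1 mOsm/kg

39.1 mOsm/kg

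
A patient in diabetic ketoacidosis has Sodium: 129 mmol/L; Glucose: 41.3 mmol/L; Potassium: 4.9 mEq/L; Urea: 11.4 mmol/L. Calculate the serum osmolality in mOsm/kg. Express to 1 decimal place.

310.7 mOsm/kg

Calculated osmolality = 2·Na + glucose + urea
= 2·129 + 41.3 + 11.4
= 258 + 41.30 + 11.40
= 310.7 mOsm/kg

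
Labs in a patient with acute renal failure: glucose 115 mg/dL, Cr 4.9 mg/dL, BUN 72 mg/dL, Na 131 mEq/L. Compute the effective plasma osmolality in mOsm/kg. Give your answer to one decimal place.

268.4 mOsm/kg

Effective osmolality excludes urea (freely permeant across cell membranes):
2·Na + glucose/18
= 2·131 + 115/18
= 262 + 6.39
= 268.39 mOsm/kg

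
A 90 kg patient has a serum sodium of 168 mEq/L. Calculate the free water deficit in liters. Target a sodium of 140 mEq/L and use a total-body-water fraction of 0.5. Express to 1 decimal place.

9.0 L

TBW = 0.5 · 90 = 45 L
Free water deficit = TBW · (Na/140 − 1)
= 45 · (168/140 − 1)
= 45 · 0.2
= 9 L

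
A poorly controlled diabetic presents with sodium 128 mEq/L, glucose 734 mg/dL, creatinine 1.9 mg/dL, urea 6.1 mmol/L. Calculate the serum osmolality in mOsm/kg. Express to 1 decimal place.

302.9 mOsm/kg

Calculated osmolality = 2·Na + glucose/18 + urea
= 2·128 + 734/18 + 6.1
= 256 + 40.78 + 6.10
= 302.88 mOsm/kg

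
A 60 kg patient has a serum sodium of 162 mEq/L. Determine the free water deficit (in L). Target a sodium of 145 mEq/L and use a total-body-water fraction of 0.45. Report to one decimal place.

3.2 L

TBW = 0.45 · 60 = 27 L
Free water deficit = TBW · (Na/145 − 1)
= 27 · (162/145 − 1)
= 27 · 0.1172
= 3.16 L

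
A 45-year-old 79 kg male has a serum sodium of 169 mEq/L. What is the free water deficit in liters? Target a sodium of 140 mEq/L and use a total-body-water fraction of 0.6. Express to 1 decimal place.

9.8 L

TBW = 0.6 · 79 = 47.4 L
Free water deficit = TBW · (Na/140 − 1)
= 47.4 · (169/140 − 1)
= 47.4 · 0.2071
= 9.82 L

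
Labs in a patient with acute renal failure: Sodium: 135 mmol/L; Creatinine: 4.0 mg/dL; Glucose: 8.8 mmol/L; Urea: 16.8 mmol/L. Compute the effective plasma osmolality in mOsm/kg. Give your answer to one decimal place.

278.8 mOsm/kg

Effective osmolality excludes urea (freely permeant across cell membranes):
2·Na + glucose
= 2·135 + 8.8
= 270 + 8.8
= 278.8 mOsm/kg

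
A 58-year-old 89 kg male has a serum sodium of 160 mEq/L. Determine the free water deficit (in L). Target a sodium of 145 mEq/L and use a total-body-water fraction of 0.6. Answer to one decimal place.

5.5 L

TBW = 0.6 · 89 = 53.4 L
Free water deficit = TBW · (Na/145 − 1)
= 53.4 · (160/145 − 1)
= 53.4 · 0.1034
= 5.52 L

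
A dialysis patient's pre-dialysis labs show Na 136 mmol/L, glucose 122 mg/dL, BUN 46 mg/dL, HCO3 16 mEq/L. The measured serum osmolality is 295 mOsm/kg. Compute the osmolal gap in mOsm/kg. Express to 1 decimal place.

Calculated osmolality = 2·Na + glucose/18 + BUN/2.8
= 2·136 + 122/18 + 46/2.8
= 272 + 6.78 + 16.43
= 295.21 mOsm/kg ≈ 295.2 mOsm/kg
Osmolar gap = measured − calculated = 295 − 295.2 = -0.2 mOsm/kg

-0.2 mOsm/kg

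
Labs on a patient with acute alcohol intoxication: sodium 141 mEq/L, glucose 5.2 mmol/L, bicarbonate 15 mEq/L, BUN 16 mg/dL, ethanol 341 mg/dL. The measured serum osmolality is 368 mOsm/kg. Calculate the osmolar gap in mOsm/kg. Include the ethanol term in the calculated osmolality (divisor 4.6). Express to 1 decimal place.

Calculated osmolality = 2·Na + glucose + BUN/2.8 + ethanol/4.6
= 2·141 + 5.2 + 16/2.8 + 341/4.6
= 282 + 5.20 + 5.71 + 74.13
= 367.04 mOsm/kg ≈ 367.0 mOsm/kg
Osmolar gap = measured − calculated = 368 − 367.0 = 1.0 mOsm/kg

1.0 mOsm/kg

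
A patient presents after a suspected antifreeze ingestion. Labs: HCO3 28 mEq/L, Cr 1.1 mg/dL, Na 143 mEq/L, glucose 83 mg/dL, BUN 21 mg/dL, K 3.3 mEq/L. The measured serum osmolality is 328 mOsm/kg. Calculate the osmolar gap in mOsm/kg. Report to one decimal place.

Calculated osmolality = 2·Na + glucose/18 + BUN/2.8
= 2·143 + 83/18 + 21/2.8
= 286 + 4.61 + 7.50
= 298.11 mOsm/kg ≈ 298.1 mOsm/kg
Osmolar gap = measured − calculated = 328 − 298.1 = 29.9 mOsm/kg

29.9 mOsm/kg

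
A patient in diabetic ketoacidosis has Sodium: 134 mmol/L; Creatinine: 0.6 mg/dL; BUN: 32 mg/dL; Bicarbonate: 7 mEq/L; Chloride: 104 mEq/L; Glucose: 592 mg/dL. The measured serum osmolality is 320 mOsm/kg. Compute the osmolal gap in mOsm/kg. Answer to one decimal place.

Calculated osmolality = 2·Na + glucose/18 + BUN/2.8
= 2·134 + 592/18 + 32/2.8
= 268 + 32.89 + 11.43
= 312.32 mOsm/kg ≈ 312.3 mOsm/kg
Osmolar gap = measured − calculated = 320 − 312.3 = 7.7 mOsm/kg

7.7 mOsm/kg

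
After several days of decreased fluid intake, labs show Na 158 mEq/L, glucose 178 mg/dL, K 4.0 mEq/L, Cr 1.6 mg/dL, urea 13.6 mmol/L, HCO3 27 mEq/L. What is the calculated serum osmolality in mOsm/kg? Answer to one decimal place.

339.5 mOsm/kg

Calculated osmolality = 2·Na + glucose/18 + urea
= 2·158 + 178/18 + 13.6
= 316 + 9.89 + 13.60
= 339.49 mOsm/kg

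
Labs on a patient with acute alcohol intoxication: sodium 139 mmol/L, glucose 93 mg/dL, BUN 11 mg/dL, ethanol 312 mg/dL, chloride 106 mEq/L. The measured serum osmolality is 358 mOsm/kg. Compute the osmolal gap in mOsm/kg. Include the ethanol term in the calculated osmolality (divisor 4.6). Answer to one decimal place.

3.1 mOsm/kg

Calculated osmolality = 2·Na + glucose/18 + BUN/2.8 + ethanol/4.6
= 2·139 + 93/18 + 11/2.8 + 312/4.6
= 278 + 5.17 + 3.93 + 67.83
= 354.93 mOsm/kg ≈ 354.9 mOsm/kg
Osmolar gap = measured − calculated = 358 − 354.9 = 3.1 mOsm/kg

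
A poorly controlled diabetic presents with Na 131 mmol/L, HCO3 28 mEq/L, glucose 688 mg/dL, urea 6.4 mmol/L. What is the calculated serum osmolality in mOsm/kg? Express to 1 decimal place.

306.6 mOsm/kg

Calculated osmolality = 2·Na + glucose/18 + urea
= 2·131 + 688/18 + 6.4
= 262 + 38.22 + 6.40
= 306.62 mOsm/kg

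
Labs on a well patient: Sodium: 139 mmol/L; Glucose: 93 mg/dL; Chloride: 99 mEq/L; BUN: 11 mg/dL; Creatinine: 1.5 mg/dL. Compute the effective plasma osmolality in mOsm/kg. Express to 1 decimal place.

283.2 mOsm/kg

Effective osmolality excludes urea (freely permeant across cell membranes):
2·Na + glucose/18
= 2·139 + 93/18
= 278 + 5.17
= 283.17 mOsm/kg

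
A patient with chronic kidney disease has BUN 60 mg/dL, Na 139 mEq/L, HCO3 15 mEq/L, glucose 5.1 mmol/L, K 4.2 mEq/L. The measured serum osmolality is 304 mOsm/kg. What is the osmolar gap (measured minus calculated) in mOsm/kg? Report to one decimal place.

Calculated osmolality = 2·Na + glucose + BUN/2.8
= 2·139 + 5.1 + 60/2.8
= 278 + 5.10 + 21.43
= 304.53 mOsm/kg ≈ 304.5 mOsm/kg
Osmolar gap = measured − calculated = 304 − 304.5 = -0.5 mOsm/kg

-0.5 mOsm/kg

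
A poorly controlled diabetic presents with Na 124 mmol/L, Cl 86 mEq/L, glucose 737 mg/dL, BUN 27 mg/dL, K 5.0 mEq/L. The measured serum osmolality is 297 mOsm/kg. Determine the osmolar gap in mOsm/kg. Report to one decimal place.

Calculated osmolality = 2·Na + glucose/18 + BUN/2.8
= 2·124 + 737/18 + 27/2.8
= 248 + 40.94 + 9.64
= 298.58 mOsm/kg ≈ 298.6 mOsm/kg
Osmolar gap = measured − calculated = 297 − 298.6 = -1.6 mOsm/kg

-1.6 mOsm/kg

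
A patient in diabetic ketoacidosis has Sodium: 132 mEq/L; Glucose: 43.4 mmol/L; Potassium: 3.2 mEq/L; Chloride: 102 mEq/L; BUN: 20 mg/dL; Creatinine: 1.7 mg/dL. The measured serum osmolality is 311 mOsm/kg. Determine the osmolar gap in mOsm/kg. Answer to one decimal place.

-3.5 mOsm/kg

Calculated osmolality = 2·Na + glucose + BUN/2.8
= 2·132 + 43.4 + 20/2.8
= 264 + 43.40 + 7.14
= 314.54 mOsm/kg ≈ 314.5 mOsm/kg
Osmolar gap = measured − calculated = 311 − 314.5 = -3.5 mOsm/kg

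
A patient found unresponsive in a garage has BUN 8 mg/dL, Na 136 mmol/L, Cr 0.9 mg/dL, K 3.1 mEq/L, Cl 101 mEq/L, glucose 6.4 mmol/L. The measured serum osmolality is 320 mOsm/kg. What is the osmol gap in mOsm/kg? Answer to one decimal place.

Calculated osmolality = 2·Na + glucose + BUN/2.8
= 2·136 + 6.4 + 8/2.8
= 272 + 6.40 + 2.86
= 281.26 mOsm/kg ≈ 281.3 mOsm/kg
Osmolar gap = measured − calculated = 320 − 281.3 = 38.7 mOsm/kg

38.7 mOsm/kg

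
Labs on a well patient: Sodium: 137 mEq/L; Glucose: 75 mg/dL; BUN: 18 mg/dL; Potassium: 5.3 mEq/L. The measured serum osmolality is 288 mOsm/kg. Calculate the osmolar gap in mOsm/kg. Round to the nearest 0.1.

3.4 mOsm/kg

Calculated osmolality = 2·Na + glucose/18 + BUN/2.8
= 2·137 + 75/18 + 18/2.8
= 274 + 4.17 + 6.43
= 284.6 mOsm/kg ≈ 284.6 mOsm/kg
Osmolar gap = measured − calculated = 288 − 284.6 = 3.4 mOsm/kg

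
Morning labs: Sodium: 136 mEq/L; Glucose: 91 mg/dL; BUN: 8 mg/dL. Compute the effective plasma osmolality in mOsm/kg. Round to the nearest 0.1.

277.1 mOsm/kg

Effective osmolality excludes urea (freely permeant across cell membranes):
2·Na + glucose/18
= 2·136 + 91/18
= 272 + 5.06
= 277.06 mOsm/kg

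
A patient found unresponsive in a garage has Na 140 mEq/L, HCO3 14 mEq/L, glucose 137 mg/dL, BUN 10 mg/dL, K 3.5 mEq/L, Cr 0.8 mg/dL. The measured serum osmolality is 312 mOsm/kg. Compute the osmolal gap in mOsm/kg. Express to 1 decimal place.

20.8 mOsm/kg

Calculated osmolality = 2·Na + glucose/18 + BUN/2.8
= 2·140 + 137/18 + 10/2.8
= 280 + 7.61 + 3.57
= 291.18 mOsm/kg ≈ 291.2 mOsm/kg
Osmolar gap = measured − calculated = 312 − 291.2 = 20.8 mOsm/kg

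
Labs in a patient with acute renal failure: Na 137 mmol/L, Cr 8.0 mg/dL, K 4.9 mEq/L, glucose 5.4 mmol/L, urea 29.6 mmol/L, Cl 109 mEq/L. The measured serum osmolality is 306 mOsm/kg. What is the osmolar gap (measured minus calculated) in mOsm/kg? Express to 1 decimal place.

Calculated osmolality = 2·Na + glucose + urea
= 2·137 + 5.4 + 29.6
= 274 + 5.40 + 29.60
= 309 mOsm/kg ≈ 309.0 mOsm/kg
Osmolar gap = measured − calculated = 306 − 309.0 = -3.0 mOsm/kg

-3.0 mOsm/kg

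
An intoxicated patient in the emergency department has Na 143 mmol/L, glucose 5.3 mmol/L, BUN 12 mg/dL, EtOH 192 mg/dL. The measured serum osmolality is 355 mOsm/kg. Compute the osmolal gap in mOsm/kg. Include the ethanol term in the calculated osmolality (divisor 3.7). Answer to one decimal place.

7.5 mOsm/kg

Calculated osmolality = 2·Na + glucose + BUN/2.8 + ethanol/3.7
= 2·143 + 5.3 + 12/2.8 + 192/3.7
= 286 + 5.30 + 4.29 + 51.89
= 347.48 mOsm/kg ≈ 347.5 mOsm/kg
Osmolar gap = measured − calculated = 355 − 347.5 = 7.5 mOsm/kg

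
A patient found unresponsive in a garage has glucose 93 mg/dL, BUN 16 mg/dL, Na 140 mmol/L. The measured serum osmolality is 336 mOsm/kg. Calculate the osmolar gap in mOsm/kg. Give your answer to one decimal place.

Calculated osmolality = 2·Na + glucose/18 + BUN/2.8
= 2·140 + 93/18 + 16/2.8
= 280 + 5.17 + 5.71
= 290.88 mOsm/kg ≈ 290.9 mOsm/kg
Osmolar gap = measured − calculated = 336 − 290.9 = 45.1 mOsm/kg

45.1 mOsm/kg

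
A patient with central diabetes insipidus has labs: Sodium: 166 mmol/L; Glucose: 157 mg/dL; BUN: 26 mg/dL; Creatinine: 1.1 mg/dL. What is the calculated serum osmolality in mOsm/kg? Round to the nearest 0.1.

350.0 mOsm/kg

Calculated osmolality = 2·Na + glucose/18 + BUN/2.8
= 2·166 + 157/18 + 26/2.8
= 332 + 8.72 + 9.29
= 350.01 mOsm/kg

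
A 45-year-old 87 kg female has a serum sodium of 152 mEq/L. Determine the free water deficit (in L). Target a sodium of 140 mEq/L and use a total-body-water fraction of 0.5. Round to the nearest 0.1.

TBW = 0.5 · 87 = 43.5 L
Free water deficit = TBW · (Na/140 − 1)
= 43.5 · (152/140 − 1)
= 43.5 · 0.0857
= 3.73 L

3.7 L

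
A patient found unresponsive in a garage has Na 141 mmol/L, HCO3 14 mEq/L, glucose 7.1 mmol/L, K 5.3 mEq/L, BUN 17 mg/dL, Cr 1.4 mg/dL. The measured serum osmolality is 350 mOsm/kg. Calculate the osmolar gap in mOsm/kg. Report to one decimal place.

54.8 mOsm/kg

Calculated osmolality = 2·Na + glucose + BUN/2.8
= 2·141 + 7.1 + 17/2.8
= 282 + 7.10 + 6.07
= 295.17 mOsm/kg ≈ 295.2 mOsm/kg
Osmolar gap = measured − calculated = 350 − 295.2 = 54.8 mOsm/kg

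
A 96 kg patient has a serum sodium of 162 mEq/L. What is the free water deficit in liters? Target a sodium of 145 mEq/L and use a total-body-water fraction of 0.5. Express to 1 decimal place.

5.6 L

TBW = 0.5 · 96 = 48 L
Free water deficit = TBW · (Na/145 − 1)
= 48 · (162/145 − 1)
= 48 · 0.1172
= 5.63 L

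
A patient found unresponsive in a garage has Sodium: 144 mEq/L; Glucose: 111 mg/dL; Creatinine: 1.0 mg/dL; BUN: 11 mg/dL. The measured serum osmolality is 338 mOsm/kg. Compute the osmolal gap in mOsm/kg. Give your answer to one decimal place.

Calculated osmolality = 2·Na + glucose/18 + BUN/2.8
= 2·144 + 111/18 + 11/2.8
= 288 + 6.17 + 3.93
= 298.1 mOsm/kg ≈ 298.1 mOsm/kg
Osmolar gap = measured − calculated = 338 − 298.1 = 39.9 mOsm/kg

39.9 mOsm/kg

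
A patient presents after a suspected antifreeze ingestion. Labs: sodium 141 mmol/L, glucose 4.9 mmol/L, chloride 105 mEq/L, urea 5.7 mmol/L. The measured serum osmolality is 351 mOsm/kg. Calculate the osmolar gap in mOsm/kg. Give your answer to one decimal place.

58.4 mOsm/kg

Calculated osmolality = 2·Na + glucose + urea
= 2·141 + 4.9 + 5.7
= 282 + 4.90 + 5.70
= 292.6 mOsm/kg ≈ 292.6 mOsm/kg
Osmolar gap = measured − calculated = 351 − 292.6 = 58.4 mOsm/kg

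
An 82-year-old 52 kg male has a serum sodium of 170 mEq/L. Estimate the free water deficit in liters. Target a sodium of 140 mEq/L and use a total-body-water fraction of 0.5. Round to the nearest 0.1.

5.6 L

TBW = 0.5 · 52 = 26 L
Free water deficit = TBW · (Na/140 − 1)
= 26 · (170/140 − 1)
= 26 · 0.2143
= 5.57 L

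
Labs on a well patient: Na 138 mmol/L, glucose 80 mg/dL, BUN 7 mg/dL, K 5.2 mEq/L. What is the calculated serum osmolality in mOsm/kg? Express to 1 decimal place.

282.9 mOsm/kg

Calculated osmolality = 2·Na + glucose/18 + BUN/2.8
= 2·138 + 80/18 + 7/2.8
= 276 + 4.44 + 2.50
= 282.94 mOsm/kg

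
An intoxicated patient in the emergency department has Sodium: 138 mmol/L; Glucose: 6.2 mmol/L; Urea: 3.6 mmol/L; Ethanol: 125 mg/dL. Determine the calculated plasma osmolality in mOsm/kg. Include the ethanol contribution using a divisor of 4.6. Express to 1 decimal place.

Calculated osmolality = 2·Na + glucose + urea + ethanol/4.6
= 2·138 + 6.2 + 3.6 + 125/4.6
= 276 + 6.20 + 3.60 + 27.17
= 312.97 mOsm/kg

313.0 mOsm/kg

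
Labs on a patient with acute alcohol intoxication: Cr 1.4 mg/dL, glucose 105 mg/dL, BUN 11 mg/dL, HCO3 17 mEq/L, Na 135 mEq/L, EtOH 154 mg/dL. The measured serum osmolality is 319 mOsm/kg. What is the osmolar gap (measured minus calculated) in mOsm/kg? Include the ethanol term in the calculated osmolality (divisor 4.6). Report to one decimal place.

5.8 mOsm/kg

Calculated osmolality = 2·Na + glucose/18 + BUN/2.8 + ethanol/4.6
= 2·135 + 105/18 + 11/2.8 + 154/4.6
= 270 + 5.83 + 3.93 + 33.48
= 313.24 mOsm/kg ≈ 313.2 mOsm/kg
Osmolar gap = measured − calculated = 319 − 313.2 = 5.8 mOsm/kg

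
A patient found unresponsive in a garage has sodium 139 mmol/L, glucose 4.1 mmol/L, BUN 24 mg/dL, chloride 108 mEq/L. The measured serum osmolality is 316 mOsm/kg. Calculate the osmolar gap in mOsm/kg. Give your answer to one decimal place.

25.3 mOsm/kg

Calculated osmolality = 2·Na + glucose + BUN/2.8
= 2·139 + 4.1 + 24/2.8
= 278 + 4.10 + 8.57
= 290.67 mOsm/kg ≈ 290.7 mOsm/kg
Osmolar gap = measured − calculated = 316 − 290.7 = 25.3 mOsm/kg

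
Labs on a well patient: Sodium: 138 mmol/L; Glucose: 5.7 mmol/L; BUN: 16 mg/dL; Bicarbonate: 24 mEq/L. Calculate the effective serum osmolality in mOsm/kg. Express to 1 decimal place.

Effective osmolality excludes urea (freely permeant across cell membranes):
2·Na + glucose
= 2·138 + 5.7
= 276 + 5.7
= 281.7 mOsm/kg

281.7 mOsm/kg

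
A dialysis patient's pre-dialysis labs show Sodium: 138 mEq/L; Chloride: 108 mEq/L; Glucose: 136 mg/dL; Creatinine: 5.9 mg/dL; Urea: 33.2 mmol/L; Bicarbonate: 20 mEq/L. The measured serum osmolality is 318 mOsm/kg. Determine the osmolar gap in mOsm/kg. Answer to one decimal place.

Calculated osmolality = 2·Na + glucose/18 + urea
= 2·138 + 136/18 + 33.2
= 276 + 7.56 + 33.20
= 316.76 mOsm/kg ≈ 316.8 mOsm/kg
Osmolar gap = measured − calculated = 318 − 316.8 = 1.2 mOsm/kg

1.2 mOsm/kg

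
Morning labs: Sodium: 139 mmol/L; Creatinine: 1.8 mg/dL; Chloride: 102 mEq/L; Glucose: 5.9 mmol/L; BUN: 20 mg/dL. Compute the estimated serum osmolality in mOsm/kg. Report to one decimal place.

Calculated osmolality = 2·Na + glucose + BUN/2.8
= 2·139 + 5.9 + 20/2.8
= 278 + 5.90 + 7.14
= 291.04 mOsm/kg

291.0 mOsm/kg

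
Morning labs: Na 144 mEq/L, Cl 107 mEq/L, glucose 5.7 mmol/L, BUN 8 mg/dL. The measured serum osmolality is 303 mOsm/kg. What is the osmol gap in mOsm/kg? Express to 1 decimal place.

Calculated osmolality = 2·Na + glucose + BUN/2.8
= 2·144 + 5.7 + 8/2.8
= 288 + 5.70 + 2.86
= 296.56 mOsm/kg ≈ 296.6 mOsm/kg
Osmolar gap = measured − calculated = 303 − 296.6 = 6.4 mOsm/kg

6.4 mOsm/kg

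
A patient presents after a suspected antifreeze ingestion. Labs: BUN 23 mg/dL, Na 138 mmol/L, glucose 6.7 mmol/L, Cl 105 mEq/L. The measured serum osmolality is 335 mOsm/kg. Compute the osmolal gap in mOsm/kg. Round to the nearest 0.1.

Calculated osmolality = 2·Na + glucose + BUN/2.8
= 2·138 + 6.7 + 23/2.8
= 276 + 6.70 + 8.21
= 290.91 mOsm/kg ≈ 290.9 mOsm/kg
Osmolar gap = measured − calculated = 335 − 290.9 = 44.1 mOsm/kg

44.1 mOsm/kg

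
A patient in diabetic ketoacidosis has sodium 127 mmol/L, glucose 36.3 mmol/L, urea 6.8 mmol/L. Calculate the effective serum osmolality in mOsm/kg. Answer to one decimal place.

290.3 mOsm/kg

Effective osmolality excludes urea (freely permeant across cell membranes):
2·Na + glucose
= 2·127 + 36.3
= 254 + 36.3
= 290.3 mOsm/kg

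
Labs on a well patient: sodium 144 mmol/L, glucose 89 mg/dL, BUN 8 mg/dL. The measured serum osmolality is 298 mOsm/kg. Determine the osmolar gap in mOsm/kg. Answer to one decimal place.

2.2 mOsm/kg

Calculated osmolality = 2·Na + glucose/18 + BUN/2.8
= 2·144 + 89/18 + 8/2.8
= 288 + 4.94 + 2.86
= 295.8 mOsm/kg ≈ 295.8 mOsm/kg
Osmolar gap = measured − calculated = 298 − 295.8 = 2.2 mOsm/kg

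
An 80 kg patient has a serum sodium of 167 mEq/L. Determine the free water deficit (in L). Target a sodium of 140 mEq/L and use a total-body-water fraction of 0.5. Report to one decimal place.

7.7 L

TBW = 0.5 · 80 = 40 L
Free water deficit = TBW · (Na/140 − 1)
= 40 · (167/140 − 1)
= 40 · 0.1929
= 7.72 L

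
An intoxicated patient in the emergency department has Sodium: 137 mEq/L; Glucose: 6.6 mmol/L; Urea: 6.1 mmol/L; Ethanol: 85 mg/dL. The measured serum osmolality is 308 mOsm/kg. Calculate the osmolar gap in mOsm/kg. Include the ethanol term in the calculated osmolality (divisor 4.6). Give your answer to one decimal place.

Calculated osmolality = 2·Na + glucose + urea + ethanol/4.6
= 2·137 + 6.6 + 6.1 + 85/4.6
= 274 + 6.60 + 6.10 + 18.48
= 305.18 mOsm/kg ≈ 305.2 mOsm/kg
Osmolar gap = measured − calculated = 308 − 305.2 = 2.8 mOsm/kg

2.8 mOsm/kg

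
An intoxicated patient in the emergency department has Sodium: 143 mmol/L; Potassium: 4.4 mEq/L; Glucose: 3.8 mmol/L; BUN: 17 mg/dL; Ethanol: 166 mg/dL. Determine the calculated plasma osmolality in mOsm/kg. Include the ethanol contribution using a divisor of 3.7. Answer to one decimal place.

Calculated osmolality = 2·Na + glucose + BUN/2.8 + ethanol/3.7
= 2·143 + 3.8 + 17/2.8 + 166/3.7
= 286 + 3.80 + 6.07 + 44.86
= 340.73 mOsm/kg

340.7 mOsm/kg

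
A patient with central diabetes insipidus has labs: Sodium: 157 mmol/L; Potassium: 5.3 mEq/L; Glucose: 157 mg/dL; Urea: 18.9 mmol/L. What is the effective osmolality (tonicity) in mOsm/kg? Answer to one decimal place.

322.7 mOsm/kg

Effective osmolality excludes urea (freely permeant across cell membranes):
2·Na + glucose/18
= 2·157 + 157/18
= 314 + 8.72
= 322.72 mOsm/kg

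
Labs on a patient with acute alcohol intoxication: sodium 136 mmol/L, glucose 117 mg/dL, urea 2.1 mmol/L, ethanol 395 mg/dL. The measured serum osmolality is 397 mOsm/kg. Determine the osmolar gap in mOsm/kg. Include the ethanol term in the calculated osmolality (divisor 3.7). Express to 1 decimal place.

Calculated osmolality = 2·Na + glucose/18 + urea + ethanol/3.7
= 2·136 + 117/18 + 2.1 + 395/3.7
= 272 + 6.50 + 2.10 + 106.76
= 387.36 mOsm/kg ≈ 387.4 mOsm/kg
Osmolar gap = measured − calculated = 397 − 387.4 = 9.6 mOsm/kg

9.6 mOsm/kg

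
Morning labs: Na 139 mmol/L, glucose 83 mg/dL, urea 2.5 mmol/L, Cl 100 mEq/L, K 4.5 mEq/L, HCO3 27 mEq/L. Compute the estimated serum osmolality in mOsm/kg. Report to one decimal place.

Calculated osmolality = 2·Na + glucose/18 + urea
= 2·139 + 83/18 + 2.5
= 278 + 4.61 + 2.50
= 285.11 mOsm/kg

285.1 mOsm/kg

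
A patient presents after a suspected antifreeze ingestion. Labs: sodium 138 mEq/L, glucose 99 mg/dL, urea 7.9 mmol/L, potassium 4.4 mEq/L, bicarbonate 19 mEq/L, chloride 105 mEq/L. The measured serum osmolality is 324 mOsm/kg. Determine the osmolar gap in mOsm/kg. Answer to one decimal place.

34.6 mOsm/kg

Calculated osmolality = 2·Na + glucose/18 + urea
= 2·138 + 99/18 + 7.9
= 276 + 5.50 + 7.90
= 289.4 mOsm/kg ≈ 289.4 mOsm/kg
Osmolar gap = measured − calculated = 324 − 289.4 = 34.6 mOsm/kg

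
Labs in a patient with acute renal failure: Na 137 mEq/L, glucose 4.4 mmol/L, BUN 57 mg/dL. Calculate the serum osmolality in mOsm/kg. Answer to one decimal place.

298.8 mOsm/kg

Calculated osmolality = 2·Na + glucose + BUN/2.8
= 2·137 + 4.4 + 57/2.8
= 274 + 4.40 + 20.36
= 298.76 mOsm/kg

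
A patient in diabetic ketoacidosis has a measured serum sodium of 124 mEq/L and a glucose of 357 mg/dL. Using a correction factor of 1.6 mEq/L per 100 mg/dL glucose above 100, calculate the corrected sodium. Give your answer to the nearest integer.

128 mEq/L

Corrected Na = measured Na + 1.6 · (glucose − 100)/100
= 124 + 1.6 · (357 − 100)/100
= 124 + 4.1
= 128.1 mEq/L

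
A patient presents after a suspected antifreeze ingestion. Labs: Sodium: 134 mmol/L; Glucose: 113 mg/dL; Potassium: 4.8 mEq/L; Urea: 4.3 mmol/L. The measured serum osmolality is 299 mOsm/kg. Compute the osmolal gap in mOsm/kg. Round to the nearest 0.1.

Calculated osmolality = 2·Na + glucose/18 + urea
= 2·134 + 113/18 + 4.3
= 268 + 6.28 + 4.30
= 278.58 mOsm/kg ≈ 278.6 mOsm/kg
Osmolar gap = measured − calculated = 299 − 278.6 = 20.4 mOsm/kg

20.4 mOsm/kg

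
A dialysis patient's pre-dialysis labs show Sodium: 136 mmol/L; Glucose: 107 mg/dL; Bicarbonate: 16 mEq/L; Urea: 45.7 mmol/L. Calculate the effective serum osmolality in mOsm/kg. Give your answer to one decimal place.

Effective osmolality excludes urea (freely permeant across cell membranes):
2·Na + glucose/18
= 2·136 + 107/18
= 272 + 5.94
= 277.94 mOsm/kg

277.9 mOsm/kg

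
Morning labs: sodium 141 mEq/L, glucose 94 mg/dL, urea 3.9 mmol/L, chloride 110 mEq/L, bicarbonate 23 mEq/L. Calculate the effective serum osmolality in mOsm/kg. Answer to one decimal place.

Effective osmolality excludes urea (freely permeant across cell membranes):
2·Na + glucose/18
= 2·141 + 94/18
= 282 + 5.22
= 287.22 mOsm/kg

287.2 mOsm/kg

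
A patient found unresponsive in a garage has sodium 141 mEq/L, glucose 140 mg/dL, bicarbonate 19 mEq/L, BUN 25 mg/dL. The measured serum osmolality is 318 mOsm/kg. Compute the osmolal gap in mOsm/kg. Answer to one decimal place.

19.3 mOsm/kg

Calculated osmolality = 2·Na + glucose/18 + BUN/2.8
= 2·141 + 140/18 + 25/2.8
= 282 + 7.78 + 8.93
= 298.71 mOsm/kg ≈ 298.7 mOsm/kg
Osmolar gap = measured − calculated = 318 − 298.7 = 19.3 mOsm/kg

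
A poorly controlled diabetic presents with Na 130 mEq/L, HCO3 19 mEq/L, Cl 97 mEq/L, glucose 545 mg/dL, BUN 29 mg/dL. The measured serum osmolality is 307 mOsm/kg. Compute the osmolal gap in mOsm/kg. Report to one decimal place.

6.4 mOsm/kg

Calculated osmolality = 2·Na + glucose/18 + BUN/2.8
= 2·130 + 545/18 + 29/2.8
= 260 + 30.28 + 10.36
= 300.64 mOsm/kg ≈ 300.6 mOsm/kg
Osmolar gap = measured − calculated = 307 − 300.6 = 6.4 mOsm/kg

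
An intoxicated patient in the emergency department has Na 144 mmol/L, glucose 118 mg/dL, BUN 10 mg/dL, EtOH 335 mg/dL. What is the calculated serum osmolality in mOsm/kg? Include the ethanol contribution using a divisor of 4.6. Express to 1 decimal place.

Calculated osmolality = 2·Na + glucose/18 + BUN/2.8 + ethanol/4.6
= 2·144 + 118/18 + 10/2.8 + 335/4.6
= 288 + 6.56 + 3.57 + 72.83
= 370.96 mOsm/kg

371.0 mOsm/kg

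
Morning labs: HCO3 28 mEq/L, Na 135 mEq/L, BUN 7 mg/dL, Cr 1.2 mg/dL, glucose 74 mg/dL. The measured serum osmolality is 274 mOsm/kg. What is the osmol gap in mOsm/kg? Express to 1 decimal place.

Calculated osmolality = 2·Na + glucose/18 + BUN/2.8
= 2·135 + 74/18 + 7/2.8
= 270 + 4.11 + 2.50
= 276.61 mOsm/kg ≈ 276.6 mOsm/kg
Osmolar gap = measured − calculated = 274 − 276.6 = -2.6 mOsm/kg

-2.6 mOsm/kg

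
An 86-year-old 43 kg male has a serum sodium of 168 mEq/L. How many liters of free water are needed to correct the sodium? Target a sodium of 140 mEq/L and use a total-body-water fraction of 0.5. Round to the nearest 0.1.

4.3 L

TBW = 0.5 · 43 = 21.5 L
Free water deficit = TBW · (Na/140 − 1)
= 21.5 · (168/140 − 1)
= 21.5 · 0.2
= 4.3 L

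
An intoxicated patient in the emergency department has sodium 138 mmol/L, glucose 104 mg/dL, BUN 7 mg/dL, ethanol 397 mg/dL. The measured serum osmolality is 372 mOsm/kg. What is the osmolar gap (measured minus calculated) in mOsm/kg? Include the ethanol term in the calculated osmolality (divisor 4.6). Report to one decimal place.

Calculated osmolality = 2·Na + glucose/18 + BUN/2.8 + ethanol/4.6
= 2·138 + 104/18 + 7/2.8 + 397/4.6
= 276 + 5.78 + 2.50 + 86.30
= 370.58 mOsm/kg ≈ 370.6 mOsm/kg
Osmolar gap = measured − calculated = 372 − 370.6 = 1.4 mOsm/kg

1.4 mOsm/kg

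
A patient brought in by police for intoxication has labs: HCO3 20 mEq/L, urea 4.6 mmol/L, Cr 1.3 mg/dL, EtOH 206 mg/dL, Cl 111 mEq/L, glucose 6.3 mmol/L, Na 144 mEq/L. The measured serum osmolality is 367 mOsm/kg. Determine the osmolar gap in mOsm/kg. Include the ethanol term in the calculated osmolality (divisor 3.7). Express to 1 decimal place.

Calculated osmolality = 2·Na + glucose + urea + ethanol/3.7
= 2·144 + 6.3 + 4.6 + 206/3.7
= 288 + 6.30 + 4.60 + 55.68
= 354.58 mOsm/kg ≈ 354.6 mOsm/kg
Osmolar gap = measured − calculated = 367 − 354.6 = 12.4 mOsm/kg

12.4 mOsm/kg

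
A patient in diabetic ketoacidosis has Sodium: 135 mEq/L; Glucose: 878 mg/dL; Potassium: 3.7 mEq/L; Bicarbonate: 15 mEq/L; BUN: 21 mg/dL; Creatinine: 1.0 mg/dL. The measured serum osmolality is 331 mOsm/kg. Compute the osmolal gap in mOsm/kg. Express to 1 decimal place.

Calculated osmolality = 2·Na + glucose/18 + BUN/2.8
= 2·135 + 878/18 + 21/2.8
= 270 + 48.78 + 7.50
= 326.28 mOsm/kg ≈ 326.3 mOsm/kg
Osmolar gap = measured − calculated = 331 − 326.3 = 4.7 mOsm/kg

4.7 mOsm/kg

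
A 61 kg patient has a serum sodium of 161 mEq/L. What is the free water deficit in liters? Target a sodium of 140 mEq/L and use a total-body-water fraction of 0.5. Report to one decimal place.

TBW = 0.5 · 61 = 30.5 L
Free water deficit = TBW · (Na/140 − 1)
= 30.5 · (161/140 − 1)
= 30.5 · 0.15
= 4.58 L

4.6 L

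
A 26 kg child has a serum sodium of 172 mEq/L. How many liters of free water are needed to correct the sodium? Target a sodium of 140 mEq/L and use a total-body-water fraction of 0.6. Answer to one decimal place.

TBW = 0.6 · 26 = 15.6 L
Free water deficit = TBW · (Na/140 − 1)
= 15.6 · (172/140 − 1)
= 15.6 · 0.2286
= 3.57 L

3.6 L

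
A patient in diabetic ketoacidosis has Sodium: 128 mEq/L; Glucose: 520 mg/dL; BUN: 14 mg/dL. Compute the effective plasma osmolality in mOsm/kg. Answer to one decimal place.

284.9 mOsm/kg

Effective osmolality excludes urea (freely permeant across cell membranes):
2·Na + glucose/18
= 2·128 + 520/18
= 256 + 28.89
= 284.89 mOsm/kg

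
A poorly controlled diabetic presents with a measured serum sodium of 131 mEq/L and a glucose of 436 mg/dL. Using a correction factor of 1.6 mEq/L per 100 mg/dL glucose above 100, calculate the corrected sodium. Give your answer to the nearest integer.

136 mEq/L

Corrected Na = measured Na + 1.6 · (glucose − 100)/100
= 131 + 1.6 · (436 − 100)/100
= 131 + 5.4
= 136.4 mEq/L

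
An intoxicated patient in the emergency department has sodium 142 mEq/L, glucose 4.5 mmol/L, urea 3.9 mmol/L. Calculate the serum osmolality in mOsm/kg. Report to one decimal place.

Calculated osmolality = 2·Na + glucose + urea
= 2·142 + 4.5 + 3.9
= 284 + 4.50 + 3.90
= 292.4 mOsm/kg

292.4 mOsm/kg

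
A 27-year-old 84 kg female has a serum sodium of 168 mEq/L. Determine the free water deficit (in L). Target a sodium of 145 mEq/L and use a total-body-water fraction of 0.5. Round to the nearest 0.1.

TBW = 0.5 · 84 = 42 L
Free water deficit = TBW · (Na/145 − 1)
= 42 · (168/145 − 1)
= 42 · 0.1586
= 6.66 L

6.7 L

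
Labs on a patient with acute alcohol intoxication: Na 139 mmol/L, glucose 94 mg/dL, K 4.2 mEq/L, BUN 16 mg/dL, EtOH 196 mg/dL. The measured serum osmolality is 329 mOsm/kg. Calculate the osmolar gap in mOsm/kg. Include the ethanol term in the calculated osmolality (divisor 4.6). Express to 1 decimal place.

Calculated osmolality = 2·Na + glucose/18 + BUN/2.8 + ethanol/4.6
= 2·139 + 94/18 + 16/2.8 + 196/4.6
= 278 + 5.22 + 5.71 + 42.61
= 331.54 mOsm/kg ≈ 331.5 mOsm/kg
Osmolar gap = measured − calculated = 329 − 331.5 = -2.5 mOsm/kg

-2.5 mOsm/kg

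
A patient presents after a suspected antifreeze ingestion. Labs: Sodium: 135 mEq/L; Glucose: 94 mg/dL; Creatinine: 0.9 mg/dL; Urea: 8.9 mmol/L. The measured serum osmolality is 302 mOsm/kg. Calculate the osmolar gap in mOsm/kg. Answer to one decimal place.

17.9 mOsm/kg

Calculated osmolality = 2·Na + glucose/18 + urea
= 2·135 + 94/18 + 8.9
= 270 + 5.22 + 8.90
= 284.12 mOsm/kg ≈ 284.1 mOsm/kg
Osmolar gap = measured − calculated = 302 − 284.1 = 17.9 mOsm/kg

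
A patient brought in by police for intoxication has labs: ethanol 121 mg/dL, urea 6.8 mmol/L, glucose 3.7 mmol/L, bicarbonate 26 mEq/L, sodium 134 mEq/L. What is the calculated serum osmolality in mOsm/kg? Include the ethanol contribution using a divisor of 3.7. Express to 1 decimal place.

Calculated osmolality = 2·Na + glucose + urea + ethanol/3.7
= 2·134 + 3.7 + 6.8 + 121/3.7
= 268 + 3.70 + 6.80 + 32.70
= 311.2 mOsm/kg

311.2 mOsm/kg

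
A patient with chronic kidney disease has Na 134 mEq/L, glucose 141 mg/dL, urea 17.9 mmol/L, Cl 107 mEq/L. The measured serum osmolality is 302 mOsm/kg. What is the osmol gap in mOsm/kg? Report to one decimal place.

8.3 mOsm/kg

Calculated osmolality = 2·Na + glucose/18 + urea
= 2·134 + 141/18 + 17.9
= 268 + 7.83 + 17.90
= 293.73 mOsm/kg ≈ 293.7 mOsm/kg
Osmolar gap = measured − calculated = 302 − 293.7 = 8.3 mOsm/kg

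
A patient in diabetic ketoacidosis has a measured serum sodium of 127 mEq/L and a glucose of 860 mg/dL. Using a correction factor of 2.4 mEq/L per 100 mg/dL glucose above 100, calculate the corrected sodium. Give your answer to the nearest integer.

145 mEq/L

Corrected Na = measured Na + 2.4 · (glucose − 100)/100
= 127 + 2.4 · (860 − 100)/100
= 127 + 18.2
= 145.2 mEq/L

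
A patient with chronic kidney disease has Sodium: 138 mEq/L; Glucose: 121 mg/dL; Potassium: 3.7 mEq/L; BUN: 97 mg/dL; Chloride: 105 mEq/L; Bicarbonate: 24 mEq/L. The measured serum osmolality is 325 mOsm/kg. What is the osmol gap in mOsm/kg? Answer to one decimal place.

Calculated osmolality = 2·Na + glucose/18 + BUN/2.8
= 2·138 + 121/18 + 97/2.8
= 276 + 6.72 + 34.64
= 317.36 mOsm/kg ≈ 317.4 mOsm/kg
Osmolar gap = measured − calculated = 325 − 317.4 = 7.6 mOsm/kg

7.6 mOsm/kg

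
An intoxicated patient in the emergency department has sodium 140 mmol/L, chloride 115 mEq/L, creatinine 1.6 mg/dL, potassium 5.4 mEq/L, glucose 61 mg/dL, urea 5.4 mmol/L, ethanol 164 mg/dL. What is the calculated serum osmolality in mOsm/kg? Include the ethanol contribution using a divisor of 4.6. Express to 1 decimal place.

Calculated osmolality = 2·Na + glucose/18 + urea + ethanol/4.6
= 2·140 + 61/18 + 5.4 + 164/4.6
= 280 + 3.39 + 5.40 + 35.65
= 324.44 mOsm/kg

324.4 mOsm/kg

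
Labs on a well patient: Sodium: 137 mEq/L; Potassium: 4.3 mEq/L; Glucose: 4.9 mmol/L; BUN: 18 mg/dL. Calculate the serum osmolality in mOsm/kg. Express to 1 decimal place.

Calculated osmolality = 2·Na + glucose + BUN/2.8
= 2·137 + 4.9 + 18/2.8
= 274 + 4.90 + 6.43
= 285.33 mOsm/kg

285.3 mOsm/kg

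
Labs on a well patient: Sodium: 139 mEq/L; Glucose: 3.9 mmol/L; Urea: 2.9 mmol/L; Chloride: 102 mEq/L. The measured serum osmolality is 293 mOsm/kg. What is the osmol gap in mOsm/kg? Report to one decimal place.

8.2 mOsm/kg

Calculated osmolality = 2·Na + glucose + urea
= 2·139 + 3.9 + 2.9
= 278 + 3.90 + 2.90
= 284.8 mOsm/kg ≈ 284.8 mOsm/kg
Osmolar gap = measured − calculated = 293 − 284.8 = 8.2 mOsm/kg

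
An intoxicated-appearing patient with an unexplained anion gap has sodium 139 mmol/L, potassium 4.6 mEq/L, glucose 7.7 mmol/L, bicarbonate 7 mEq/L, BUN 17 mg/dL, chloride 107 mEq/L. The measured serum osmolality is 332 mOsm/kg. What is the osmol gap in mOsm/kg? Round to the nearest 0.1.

Calculated osmolality = 2·Na + glucose + BUN/2.8
= 2·139 + 7.7 + 17/2.8
= 278 + 7.70 + 6.07
= 291.77 mOsm/kg ≈ 291.8 mOsm/kg
Osmolar gap = measured − calculated = 332 − 291.8 = 40.2 mOsm/kg

40.2 mOsm/kg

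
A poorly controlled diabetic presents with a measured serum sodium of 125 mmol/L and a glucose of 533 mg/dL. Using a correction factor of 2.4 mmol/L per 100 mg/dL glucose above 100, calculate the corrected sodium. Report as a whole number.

135 mmol/L

Corrected Na = measured Na + 2.4 · (glucose − 100)/100
= 125 + 2.4 · (533 − 100)/100
= 125 + 10.4
= 135.4 mmol/L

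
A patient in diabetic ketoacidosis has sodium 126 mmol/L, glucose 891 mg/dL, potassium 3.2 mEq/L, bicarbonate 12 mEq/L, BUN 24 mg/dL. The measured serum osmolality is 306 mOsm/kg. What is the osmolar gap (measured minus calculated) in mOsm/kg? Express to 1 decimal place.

Calculated osmolality = 2·Na + glucose/18 + BUN/2.8
= 2·126 + 891/18 + 24/2.8
= 252 + 49.50 + 8.57
= 310.07 mOsm/kg ≈ 310.1 mOsm/kg
Osmolar gap = measured − calculated = 306 − 310.1 = -4.1 mOsm/kg

-4.1 mOsm/kg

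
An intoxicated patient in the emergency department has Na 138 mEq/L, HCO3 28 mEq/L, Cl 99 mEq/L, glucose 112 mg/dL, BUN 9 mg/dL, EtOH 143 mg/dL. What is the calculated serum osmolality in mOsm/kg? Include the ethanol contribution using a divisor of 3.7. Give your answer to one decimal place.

Calculated osmolality = 2·Na + glucose/18 + BUN/2.8 + ethanol/3.7
= 2·138 + 112/18 + 9/2.8 + 143/3.7
= 276 + 6.22 + 3.21 + 38.65
= 324.08 mOsm/kg

324.1 mOsm/kg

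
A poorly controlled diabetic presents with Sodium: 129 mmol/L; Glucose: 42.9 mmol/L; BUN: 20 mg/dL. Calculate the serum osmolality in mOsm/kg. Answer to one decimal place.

Calculated osmolality = 2·Na + glucose + BUN/2.8
= 2·129 + 42.9 + 20/2.8
= 258 + 42.90 + 7.14
= 308.04 mOsm/kg

308.0 mOsm/kg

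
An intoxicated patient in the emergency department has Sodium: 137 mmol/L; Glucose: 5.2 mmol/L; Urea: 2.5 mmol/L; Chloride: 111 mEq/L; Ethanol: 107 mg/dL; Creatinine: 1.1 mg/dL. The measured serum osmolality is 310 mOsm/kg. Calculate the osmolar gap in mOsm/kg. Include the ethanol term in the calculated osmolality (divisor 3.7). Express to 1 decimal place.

Calculated osmolality = 2·Na + glucose + urea + ethanol/3.7
= 2·137 + 5.2 + 2.5 + 107/3.7
= 274 + 5.20 + 2.50 + 28.92
= 310.62 mOsm/kg ≈ 310.6 mOsm/kg
Osmolar gap = measured − calculated = 310 − 310.6 = -0.6 mOsm/kg

-0.6 mOsm/kg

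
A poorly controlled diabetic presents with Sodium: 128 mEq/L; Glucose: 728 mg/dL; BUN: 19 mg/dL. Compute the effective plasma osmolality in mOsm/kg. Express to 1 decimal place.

296.4 mOsm/kg

Effective osmolality excludes urea (freely permeant across cell membranes):
2·Na + glucose/18
= 2·128 + 728/18
= 256 + 40.44
= 296.44 mOsm/kg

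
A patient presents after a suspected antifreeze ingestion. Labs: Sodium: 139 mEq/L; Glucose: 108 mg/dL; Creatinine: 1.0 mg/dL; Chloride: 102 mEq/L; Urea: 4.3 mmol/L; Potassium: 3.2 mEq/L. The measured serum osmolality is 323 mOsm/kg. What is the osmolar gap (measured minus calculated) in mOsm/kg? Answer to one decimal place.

34.7 mOsm/kg

Calculated osmolality = 2·Na + glucose/18 + urea
= 2·139 + 108/18 + 4.3
= 278 + 6 + 4.30
= 288.3 mOsm/kg ≈ 288.3 mOsm/kg
Osmolar gap = measured − calculated = 323 − 288.3 = 34.7 mOsm/kg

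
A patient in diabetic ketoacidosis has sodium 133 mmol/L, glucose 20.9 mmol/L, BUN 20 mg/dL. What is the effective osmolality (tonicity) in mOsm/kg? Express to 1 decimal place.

Effective osmolality excludes urea (freely permeant across cell membranes):
2·Na + glucose
= 2·133 + 20.9
= 266 + 20.9
= 286.9 mOsm/kg

286.9 mOsm/kg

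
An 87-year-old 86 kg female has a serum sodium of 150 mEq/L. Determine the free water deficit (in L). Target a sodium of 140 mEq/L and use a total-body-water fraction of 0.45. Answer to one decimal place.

2.8 L

TBW = 0.45 · 86 = 38.7 L
Free water deficit = TBW · (Na/140 − 1)
= 38.7 · (150/140 − 1)
= 38.7 · 0.0714
= 2.76 L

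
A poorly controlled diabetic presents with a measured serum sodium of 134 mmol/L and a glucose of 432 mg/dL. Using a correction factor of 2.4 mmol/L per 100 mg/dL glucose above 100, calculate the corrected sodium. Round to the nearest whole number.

Corrected Na = measured Na + 2.4 · (glucose − 100)/100
= 134 + 2.4 · (432 − 100)/100
= 134 + 8
= 142 mmol/L

142 mmol/L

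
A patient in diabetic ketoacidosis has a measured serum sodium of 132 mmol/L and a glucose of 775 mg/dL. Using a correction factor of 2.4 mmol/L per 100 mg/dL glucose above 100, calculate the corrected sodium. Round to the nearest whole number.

148 mmol/L

Corrected Na = measured Na + 2.4 · (glucose − 100)/100
= 132 + 2.4 · (775 − 100)/100
= 132 + 16.2
= 148.2 mmol/L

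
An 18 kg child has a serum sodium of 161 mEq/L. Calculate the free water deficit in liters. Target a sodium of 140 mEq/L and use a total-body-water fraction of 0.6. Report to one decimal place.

1.6 L

TBW = 0.6 · 18 = 10.8 L
Free water deficit = TBW · (Na/140 − 1)
= 10.8 · (161/140 − 1)
= 10.8 · 0.15
= 1.62 L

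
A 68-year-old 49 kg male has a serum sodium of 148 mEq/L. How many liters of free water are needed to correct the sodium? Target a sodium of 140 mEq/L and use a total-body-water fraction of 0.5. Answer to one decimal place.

TBW = 0.5 · 49 = 24.5 L
Free water deficit = TBW · (Na/140 − 1)
= 24.5 · (148/140 − 1)
= 24.5 · 0.0571
= 1.4 L

1.4 L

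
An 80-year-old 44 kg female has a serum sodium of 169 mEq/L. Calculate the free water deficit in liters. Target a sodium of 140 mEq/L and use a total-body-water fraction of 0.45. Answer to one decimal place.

4.1 L

TBW = 0.45 · 44 = 19.8 L
Free water deficit = TBW · (Na/140 − 1)
= 19.8 · (169/140 − 1)
= 19.8 · 0.2071
= 4.1 L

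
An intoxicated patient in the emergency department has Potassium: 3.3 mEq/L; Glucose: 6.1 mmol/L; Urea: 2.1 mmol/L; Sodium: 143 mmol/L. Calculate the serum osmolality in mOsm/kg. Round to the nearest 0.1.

294.2 mOsm/kg

Calculated osmolality = 2·Na + glucose + urea
= 2·143 + 6.1 + 2.1
= 286 + 6.10 + 2.10
= 294.2 mOsm/kg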